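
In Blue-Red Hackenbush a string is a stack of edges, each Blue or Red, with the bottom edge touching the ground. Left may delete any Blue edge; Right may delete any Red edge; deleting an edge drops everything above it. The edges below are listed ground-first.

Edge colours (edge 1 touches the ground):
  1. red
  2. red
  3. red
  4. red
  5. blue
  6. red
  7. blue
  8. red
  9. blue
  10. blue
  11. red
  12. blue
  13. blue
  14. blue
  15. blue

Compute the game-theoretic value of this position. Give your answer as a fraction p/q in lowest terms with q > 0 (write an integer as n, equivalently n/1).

Build G(s[:k]) for k = 1..15, string s = red red red red blue red blue red blue blue red blue blue blue blue.
G_1 [r]  L=[—]  R=[0]  → -1
G_2 [rr]  L=[—]  R=[-1,0]  → -2
G_3 [rrr]  L=[—]  R=[-2,-1,0]  → -3
G_4 [rrrr]  L=[—]  R=[-3,-2,-1,0]  → -4
G_5 [rrrrb]  L=[-4]  R=[-3,-2,-1,0]  → -7/2
G_6 [rrrrbr]  L=[-4]  R=[-7/2,-3,-2,-1,0]  → -15/4
G_7 [rrrrbrb]  L=[-4,-15/4]  R=[-7/2,-3,-2,-1,0]  → -29/8
G_8 [rrrrbrbr]  L=[-4,-15/4]  R=[-29/8,-7/2,-3,-2,-1,0]  → -59/16
G_9 [rrrrbrbrb]  L=[-4,-15/4,-59/16]  R=[-29/8,-7/2,-3,-2,-1,0]  → -117/32
G_10 [rrrrbrbrbb]  L=[-4,-15/4,-59/16,-117/32]  R=[-29/8,-7/2,-3,-2,-1,0]  → -233/64
G_11 [rrrrbrbrbbr]  L=[-4,-15/4,-59/16,-117/32]  R=[-233/64,-29/8,-7/2,-3,-2,-1,0]  → -467/128
G_12 [rrrrbrbrbbrb]  L=[-4,-15/4,-59/16,-117/32,-467/128]  R=[-233/64,-29/8,-7/2,-3,-2,-1,0]  → -933/256
G_13 [rrrrbrbrbbrbb]  L=[-4,-15/4,-59/16,-117/32,-467/128,-933/256]  R=[-233/64,-29/8,-7/2,-3,-2,-1,0]  → -1865/512
G_14 [rrrrbrbrbbrbbb]  L=[-4,-15/4,-59/16,-117/32,-467/128,-933/256,-1865/512]  R=[-233/64,-29/8,-7/2,-3,-2,-1,0]  → -3729/1024
G_15 [rrrrbrbrbbrbbbb]  L=[-4,-15/4,-59/16,-117/32,-467/128,-933/256,-1865/512,-3729/1024]  R=[-233/64,-29/8,-7/2,-3,-2,-1,0]  → -7457/2048

-7457/2048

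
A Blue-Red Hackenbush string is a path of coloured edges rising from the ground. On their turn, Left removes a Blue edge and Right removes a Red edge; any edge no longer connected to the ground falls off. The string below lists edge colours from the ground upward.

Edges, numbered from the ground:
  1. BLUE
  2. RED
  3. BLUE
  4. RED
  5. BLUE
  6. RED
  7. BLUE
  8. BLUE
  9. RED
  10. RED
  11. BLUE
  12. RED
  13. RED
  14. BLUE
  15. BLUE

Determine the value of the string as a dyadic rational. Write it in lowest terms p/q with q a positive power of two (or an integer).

11047/16384

Recurse on prefixes of the 15-edge string BLUE RED BLUE RED BLUE RED BLUE BLUE RED RED BLUE RED RED BLUE BLUE:
step 1: add BLUE to get B; options L={ 0 } R={  } so 1
step 2: add RED to get BR; options L={ 0 } R={ 1 } so 1/2
step 3: add BLUE to get BRB; options L={ 0 1/2 } R={ 1 } so 3/4
step 4: add RED to get BRBR; options L={ 0 1/2 } R={ 3/4 1 } so 5/8
step 5: add BLUE to get BRBRB; options L={ 0 1/2 5/8 } R={ 3/4 1 } so 11/16
step 6: add RED to get BRBRBR; options L={ 0 1/2 5/8 } R={ 11/16 3/4 1 } so 21/32
step 7: add BLUE to get BRBRBRB; options L={ 0 1/2 5/8 21/32 } R={ 11/16 3/4 1 } so 43/64
step 8: add BLUE to get BRBRBRBB; options L={ 0 1/2 5/8 21/32 43/64 } R={ 11/16 3/4 1 } so 87/128
step 9: add RED to get BRBRBRBBR; options L={ 0 1/2 5/8 21/32 43/64 } R={ 87/128 11/16 3/4 1 } so 173/256
step 10: add RED to get BRBRBRBBRR; options L={ 0 1/2 5/8 21/32 43/64 } R={ 173/256 87/128 11/16 3/4 1 } so 345/512
step 11: add BLUE to get BRBRBRBBRRB; options L={ 0 1/2 5/8 21/32 43/64 345/512 } R={ 173/256 87/128 11/16 3/4 1 } so 691/1024
step 12: add RED to get BRBRBRBBRRBR; options L={ 0 1/2 5/8 21/32 43/64 345/512 } R={ 691/1024 173/256 87/128 11/16 3/4 1 } so 1381/2048
step 13: add RED to get BRBRBRBBRRBRR; options L={ 0 1/2 5/8 21/32 43/64 345/512 } R={ 1381/2048 691/1024 173/256 87/128 11/16 3/4 1 } so 2761/4096
step 14: add BLUE to get BRBRBRBBRRBRRB; options L={ 0 1/2 5/8 21/32 43/64 345/512 2761/4096 } R={ 1381/2048 691/1024 173/256 87/128 11/16 3/4 1 } so 5523/8192
step 15: add BLUE to get BRBRBRBBRRBRRBB; options L={ 0 1/2 5/8 21/32 43/64 345/512 2761/4096 5523/8192 } R={ 1381/2048 691/1024 173/256 87/128 11/16 3/4 1 } so 11047/16384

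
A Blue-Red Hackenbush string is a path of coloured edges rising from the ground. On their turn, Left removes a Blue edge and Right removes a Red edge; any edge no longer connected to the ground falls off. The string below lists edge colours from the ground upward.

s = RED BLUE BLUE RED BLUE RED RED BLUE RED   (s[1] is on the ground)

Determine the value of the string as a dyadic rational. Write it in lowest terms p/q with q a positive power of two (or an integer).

-91/256

step 1: add RED to get R; options L={ — } R={ 0 } -> -1
step 2: add BLUE to get RB; options L={ -1 } R={ 0 } -> -1/2
step 3: add BLUE to get RBB; options L={ -1,-1/2 } R={ 0 } -> -1/4
step 4: add RED to get RBBR; options L={ -1,-1/2 } R={ -1/4,0 } -> -3/8
step 5: add BLUE to get RBBRB; options L={ -1,-1/2,-3/8 } R={ -1/4,0 } -> -5/16
step 6: add RED to get RBBRBR; options L={ -1,-1/2,-3/8 } R={ -5/16,-1/4,0 } -> -11/32
step 7: add RED to get RBBRBRR; options L={ -1,-1/2,-3/8 } R={ -11/32,-5/16,-1/4,0 } -> -23/64
step 8: add BLUE to get RBBRBRRB; options L={ -1,-1/2,-3/8,-23/64 } R={ -11/32,-5/16,-1/4,0 } -> -45/128
step 9: add RED to get RBBRBRRBR; options L={ -1,-1/2,-3/8,-23/64 } R={ -45/128,-11/32,-5/16,-1/4,0 } -> -91/256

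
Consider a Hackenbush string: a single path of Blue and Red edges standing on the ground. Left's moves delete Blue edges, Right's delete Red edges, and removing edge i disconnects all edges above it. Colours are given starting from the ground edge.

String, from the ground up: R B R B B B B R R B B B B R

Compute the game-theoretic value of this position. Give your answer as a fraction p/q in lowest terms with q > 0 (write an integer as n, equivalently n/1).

-4291/8192

edge 1 of 14 (R): { (no moves) | 0 } — -1
edge 2 of 14 (B): { -1 | 0 } — -1/2
edge 3 of 14 (R): { -1 | -1/2, 0 } — -3/4
edge 4 of 14 (B): { -1, -3/4 | -1/2, 0 } — -5/8
edge 5 of 14 (B): { -1, -3/4, -5/8 | -1/2, 0 } — -9/16
edge 6 of 14 (B): { -1, -3/4, -5/8, -9/16 | -1/2, 0 } — -17/32
edge 7 of 14 (B): { -1, -3/4, -5/8, -9/16, -17/32 | -1/2, 0 } — -33/64
edge 8 of 14 (R): { -1, -3/4, -5/8, -9/16, -17/32 | -33/64, -1/2, 0 } — -67/128
edge 9 of 14 (R): { -1, -3/4, -5/8, -9/16, -17/32 | -67/128, -33/64, -1/2, 0 } — -135/256
edge 10 of 14 (B): { -1, -3/4, -5/8, -9/16, -17/32, -135/256 | -67/128, -33/64, -1/2, 0 } — -269/512
edge 11 of 14 (B): { -1, -3/4, -5/8, -9/16, -17/32, -135/256, -269/512 | -67/128, -33/64, -1/2, 0 } — -537/1024
edge 12 of 14 (B): { -1, -3/4, -5/8, -9/16, -17/32, -135/256, -269/512, -537/1024 | -67/128, -33/64, -1/2, 0 } — -1073/2048
edge 13 of 14 (B): { -1, -3/4, -5/8, -9/16, -17/32, -135/256, -269/512, -537/1024, -1073/2048 | -67/128, -33/64, -1/2, 0 } — -2145/4096
edge 14 of 14 (R): { -1, -3/4, -5/8, -9/16, -17/32, -135/256, -269/512, -537/1024, -1073/2048 | -2145/4096, -67/128, -33/64, -1/2, 0 } — -4291/8192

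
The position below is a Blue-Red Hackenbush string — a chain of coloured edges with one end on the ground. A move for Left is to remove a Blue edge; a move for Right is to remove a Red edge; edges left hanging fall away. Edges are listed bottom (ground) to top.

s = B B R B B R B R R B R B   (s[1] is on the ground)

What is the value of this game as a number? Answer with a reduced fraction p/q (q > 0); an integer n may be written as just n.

Prefix values for B B R B B R B R R B R B via {L|R} + simplicity:
val(B) = { 0 |  } so 1
val(BB) = { 0, 1 |  } so 2
val(BBR) = { 0, 1 | 2 } so 3/2
val(BBRB) = { 0, 1, 3/2 | 2 } so 7/4
val(BBRBB) = { 0, 1, 3/2, 7/4 | 2 } so 15/8
val(BBRBBR) = { 0, 1, 3/2, 7/4 | 15/8, 2 } so 29/16
val(BBRBBRB) = { 0, 1, 3/2, 7/4, 29/16 | 15/8, 2 } so 59/32
val(BBRBBRBR) = { 0, 1, 3/2, 7/4, 29/16 | 59/32, 15/8, 2 } so 117/64
val(BBRBBRBRR) = { 0, 1, 3/2, 7/4, 29/16 | 117/64, 59/32, 15/8, 2 } so 233/128
val(BBRBBRBRRB) = { 0, 1, 3/2, 7/4, 29/16, 233/128 | 117/64, 59/32, 15/8, 2 } so 467/256
val(BBRBBRBRRBR) = { 0, 1, 3/2, 7/4, 29/16, 233/128 | 467/256, 117/64, 59/32, 15/8, 2 } so 933/512
val(BBRBBRBRRBRB) = { 0, 1, 3/2, 7/4, 29/16, 233/128, 933/512 | 467/256, 117/64, 59/32, 15/8, 2 } so 1867/1024

1867/1024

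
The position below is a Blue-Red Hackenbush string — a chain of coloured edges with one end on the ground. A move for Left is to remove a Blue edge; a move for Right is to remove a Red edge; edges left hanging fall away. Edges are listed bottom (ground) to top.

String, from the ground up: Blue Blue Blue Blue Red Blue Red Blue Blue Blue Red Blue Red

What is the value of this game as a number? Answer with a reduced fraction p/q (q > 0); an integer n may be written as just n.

1909/512

B: Left { 0 }, Right { — } ⇒ simplest 1
BB: Left { 0, 1 }, Right { — } ⇒ simplest 2
BBB: Left { 0, 1, 2 }, Right { — } ⇒ simplest 3
BBBB: Left { 0, 1, 2, 3 }, Right { — } ⇒ simplest 4
BBBBR: Left { 0, 1, 2, 3 }, Right { 4 } ⇒ simplest 7/2
BBBBRB: Left { 0, 1, 2, 3, 7/2 }, Right { 4 } ⇒ simplest 15/4
BBBBRBR: Left { 0, 1, 2, 3, 7/2 }, Right { 15/4, 4 } ⇒ simplest 29/8
BBBBRBRB: Left { 0, 1, 2, 3, 7/2, 29/8 }, Right { 15/4, 4 } ⇒ simplest 59/16
BBBBRBRBB: Left { 0, 1, 2, 3, 7/2, 29/8, 59/16 }, Right { 15/4, 4 } ⇒ simplest 119/32
BBBBRBRBBB: Left { 0, 1, 2, 3, 7/2, 29/8, 59/16, 119/32 }, Right { 15/4, 4 } ⇒ simplest 239/64
BBBBRBRBBBR: Left { 0, 1, 2, 3, 7/2, 29/8, 59/16, 119/32 }, Right { 239/64, 15/4, 4 } ⇒ simplest 477/128
BBBBRBRBBBRB: Left { 0, 1, 2, 3, 7/2, 29/8, 59/16, 119/32, 477/128 }, Right { 239/64, 15/4, 4 } ⇒ simplest 955/256
BBBBRBRBBBRBR: Left { 0, 1, 2, 3, 7/2, 29/8, 59/16, 119/32, 477/128 }, Right { 955/256, 239/64, 15/4, 4 } ⇒ simplest 1909/512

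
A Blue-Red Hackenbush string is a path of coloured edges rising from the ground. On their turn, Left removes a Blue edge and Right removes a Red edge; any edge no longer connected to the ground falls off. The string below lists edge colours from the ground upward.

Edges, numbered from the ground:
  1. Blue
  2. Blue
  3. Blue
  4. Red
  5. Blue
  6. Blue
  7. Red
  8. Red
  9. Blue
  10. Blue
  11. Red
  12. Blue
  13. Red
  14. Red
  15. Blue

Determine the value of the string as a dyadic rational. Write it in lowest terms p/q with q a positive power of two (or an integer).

11475/4096

Recurse on prefixes of the 15-edge string Blue Blue Blue Red Blue Blue Red Red Blue Blue Red Blue Red Red Blue:
G_1 [B]  L=[0]  R=[]  — 1
G_2 [BB]  L=[0,1]  R=[]  — 2
G_3 [BBB]  L=[0,1,2]  R=[]  — 3
G_4 [BBBR]  L=[0,1,2]  R=[3]  — 5/2
G_5 [BBBRB]  L=[0,1,2,5/2]  R=[3]  — 11/4
G_6 [BBBRBB]  L=[0,1,2,5/2,11/4]  R=[3]  — 23/8
G_7 [BBBRBBR]  L=[0,1,2,5/2,11/4]  R=[23/8,3]  — 45/16
G_8 [BBBRBBRR]  L=[0,1,2,5/2,11/4]  R=[45/16,23/8,3]  — 89/32
G_9 [BBBRBBRRB]  L=[0,1,2,5/2,11/4,89/32]  R=[45/16,23/8,3]  — 179/64
G_10 [BBBRBBRRBB]  L=[0,1,2,5/2,11/4,89/32,179/64]  R=[45/16,23/8,3]  — 359/128
G_11 [BBBRBBRRBBR]  L=[0,1,2,5/2,11/4,89/32,179/64]  R=[359/128,45/16,23/8,3]  — 717/256
G_12 [BBBRBBRRBBRB]  L=[0,1,2,5/2,11/4,89/32,179/64,717/256]  R=[359/128,45/16,23/8,3]  — 1435/512
G_13 [BBBRBBRRBBRBR]  L=[0,1,2,5/2,11/4,89/32,179/64,717/256]  R=[1435/512,359/128,45/16,23/8,3]  — 2869/1024
G_14 [BBBRBBRRBBRBRR]  L=[0,1,2,5/2,11/4,89/32,179/64,717/256]  R=[2869/1024,1435/512,359/128,45/16,23/8,3]  — 5737/2048
G_15 [BBBRBBRRBBRBRRB]  L=[0,1,2,5/2,11/4,89/32,179/64,717/256,5737/2048]  R=[2869/1024,1435/512,359/128,45/16,23/8,3]  — 11475/4096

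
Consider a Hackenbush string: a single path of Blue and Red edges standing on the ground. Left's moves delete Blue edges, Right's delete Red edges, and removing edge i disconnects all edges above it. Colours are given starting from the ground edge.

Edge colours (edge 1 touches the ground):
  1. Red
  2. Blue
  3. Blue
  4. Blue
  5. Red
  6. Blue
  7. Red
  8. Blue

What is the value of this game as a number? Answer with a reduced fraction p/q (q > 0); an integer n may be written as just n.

-21/128

edge 1 of 8 (Red): { — | 0 } ⇒ -1
edge 2 of 8 (Blue): { -1 | 0 } ⇒ -1/2
edge 3 of 8 (Blue): { -1, -1/2 | 0 } ⇒ -1/4
edge 4 of 8 (Blue): { -1, -1/2, -1/4 | 0 } ⇒ -1/8
edge 5 of 8 (Red): { -1, -1/2, -1/4 | -1/8, 0 } ⇒ -3/16
edge 6 of 8 (Blue): { -1, -1/2, -1/4, -3/16 | -1/8, 0 } ⇒ -5/32
edge 7 of 8 (Red): { -1, -1/2, -1/4, -3/16 | -5/32, -1/8, 0 } ⇒ -11/64
edge 8 of 8 (Blue): { -1, -1/2, -1/4, -3/16, -11/64 | -5/32, -1/8, 0 } ⇒ -21/128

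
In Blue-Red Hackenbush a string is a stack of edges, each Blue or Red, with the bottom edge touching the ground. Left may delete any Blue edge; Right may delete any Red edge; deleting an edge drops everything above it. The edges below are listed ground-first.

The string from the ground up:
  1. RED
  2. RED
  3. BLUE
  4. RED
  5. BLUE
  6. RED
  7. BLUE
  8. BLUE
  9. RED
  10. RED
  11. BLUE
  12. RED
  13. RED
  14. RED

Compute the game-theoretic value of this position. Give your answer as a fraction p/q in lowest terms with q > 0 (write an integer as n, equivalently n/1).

edge 1 of 14 (RED): { ∅ | 0 } ⇒ -1
edge 2 of 14 (RED): { ∅ | -1 0 } ⇒ -2
edge 3 of 14 (BLUE): { -2 | -1 0 } ⇒ -3/2
edge 4 of 14 (RED): { -2 | -3/2 -1 0 } ⇒ -7/4
edge 5 of 14 (BLUE): { -2 -7/4 | -3/2 -1 0 } ⇒ -13/8
edge 6 of 14 (RED): { -2 -7/4 | -13/8 -3/2 -1 0 } ⇒ -27/16
edge 7 of 14 (BLUE): { -2 -7/4 -27/16 | -13/8 -3/2 -1 0 } ⇒ -53/32
edge 8 of 14 (BLUE): { -2 -7/4 -27/16 -53/32 | -13/8 -3/2 -1 0 } ⇒ -105/64
edge 9 of 14 (RED): { -2 -7/4 -27/16 -53/32 | -105/64 -13/8 -3/2 -1 0 } ⇒ -211/128
edge 10 of 14 (RED): { -2 -7/4 -27/16 -53/32 | -211/128 -105/64 -13/8 -3/2 -1 0 } ⇒ -423/256
edge 11 of 14 (BLUE): { -2 -7/4 -27/16 -53/32 -423/256 | -211/128 -105/64 -13/8 -3/2 -1 0 } ⇒ -845/512
edge 12 of 14 (RED): { -2 -7/4 -27/16 -53/32 -423/256 | -845/512 -211/128 -105/64 -13/8 -3/2 -1 0 } ⇒ -1691/1024
edge 13 of 14 (RED): { -2 -7/4 -27/16 -53/32 -423/256 | -1691/1024 -845/512 -211/128 -105/64 -13/8 -3/2 -1 0 } ⇒ -3383/2048
edge 14 of 14 (RED): { -2 -7/4 -27/16 -53/32 -423/256 | -3383/2048 -1691/1024 -845/512 -211/128 -105/64 -13/8 -3/2 -1 0 } ⇒ -6767/4096

-6767/4096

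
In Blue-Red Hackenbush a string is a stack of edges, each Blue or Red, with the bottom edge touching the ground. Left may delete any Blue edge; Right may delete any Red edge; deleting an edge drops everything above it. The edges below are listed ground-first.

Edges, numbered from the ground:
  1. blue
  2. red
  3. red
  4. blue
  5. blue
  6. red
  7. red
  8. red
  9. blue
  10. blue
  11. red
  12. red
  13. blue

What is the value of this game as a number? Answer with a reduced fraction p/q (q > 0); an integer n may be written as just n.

Prefix values for blue red red blue blue red red red blue blue red red blue via {L|R} + simplicity:
1 of 13 · b · max L 0 · min R +∞ = 1
2 of 13 · br · max L 0 · min R 1 = 1/2
3 of 13 · brr · max L 0 · min R 1/2 = 1/4
4 of 13 · brrb · max L 1/4 · min R 1/2 = 3/8
5 of 13 · brrbb · max L 3/8 · min R 1/2 = 7/16
6 of 13 · brrbbr · max L 3/8 · min R 7/16 = 13/32
7 of 13 · brrbbrr · max L 3/8 · min R 13/32 = 25/64
8 of 13 · brrbbrrr · max L 3/8 · min R 25/64 = 49/128
9 of 13 · brrbbrrrb · max L 49/128 · min R 25/64 = 99/256
10 of 13 · brrbbrrrbb · max L 99/256 · min R 25/64 = 199/512
11 of 13 · brrbbrrrbbr · max L 99/256 · min R 199/512 = 397/1024
12 of 13 · brrbbrrrbbrr · max L 99/256 · min R 397/1024 = 793/2048
13 of 13 · brrbbrrrbbrrb · max L 793/2048 · min R 397/1024 = 1587/4096

1587/4096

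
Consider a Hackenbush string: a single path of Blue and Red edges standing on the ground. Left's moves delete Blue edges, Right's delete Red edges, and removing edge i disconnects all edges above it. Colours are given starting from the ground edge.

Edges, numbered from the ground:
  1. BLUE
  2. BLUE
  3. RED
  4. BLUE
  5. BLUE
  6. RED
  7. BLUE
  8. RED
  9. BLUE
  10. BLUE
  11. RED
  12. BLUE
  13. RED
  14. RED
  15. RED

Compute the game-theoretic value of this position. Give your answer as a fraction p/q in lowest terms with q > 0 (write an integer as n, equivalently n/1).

15057/8192

Build g(s[:k]) for k = 1..15, string s = BLUE BLUE RED BLUE BLUE RED BLUE RED BLUE BLUE RED BLUE RED RED RED.
g_1 [B]  L=[0]  R=[]  gives 1
g_2 [BB]  L=[0; 1]  R=[]  gives 2
g_3 [BBR]  L=[0; 1]  R=[2]  gives 3/2
g_4 [BBRB]  L=[0; 1; 3/2]  R=[2]  gives 7/4
g_5 [BBRBB]  L=[0; 1; 3/2; 7/4]  R=[2]  gives 15/8
g_6 [BBRBBR]  L=[0; 1; 3/2; 7/4]  R=[15/8; 2]  gives 29/16
g_7 [BBRBBRB]  L=[0; 1; 3/2; 7/4; 29/16]  R=[15/8; 2]  gives 59/32
g_8 [BBRBBRBR]  L=[0; 1; 3/2; 7/4; 29/16]  R=[59/32; 15/8; 2]  gives 117/64
g_9 [BBRBBRBRB]  L=[0; 1; 3/2; 7/4; 29/16; 117/64]  R=[59/32; 15/8; 2]  gives 235/128
g_10 [BBRBBRBRBB]  L=[0; 1; 3/2; 7/4; 29/16; 117/64; 235/128]  R=[59/32; 15/8; 2]  gives 471/256
g_11 [BBRBBRBRBBR]  L=[0; 1; 3/2; 7/4; 29/16; 117/64; 235/128]  R=[471/256; 59/32; 15/8; 2]  gives 941/512
g_12 [BBRBBRBRBBRB]  L=[0; 1; 3/2; 7/4; 29/16; 117/64; 235/128; 941/512]  R=[471/256; 59/32; 15/8; 2]  gives 1883/1024
g_13 [BBRBBRBRBBRBR]  L=[0; 1; 3/2; 7/4; 29/16; 117/64; 235/128; 941/512]  R=[1883/1024; 471/256; 59/32; 15/8; 2]  gives 3765/2048
g_14 [BBRBBRBRBBRBRR]  L=[0; 1; 3/2; 7/4; 29/16; 117/64; 235/128; 941/512]  R=[3765/2048; 1883/1024; 471/256; 59/32; 15/8; 2]  gives 7529/4096
g_15 [BBRBBRBRBBRBRRR]  L=[0; 1; 3/2; 7/4; 29/16; 117/64; 235/128; 941/512]  R=[7529/4096; 3765/2048; 1883/1024; 471/256; 59/32; 15/8; 2]  gives 15057/8192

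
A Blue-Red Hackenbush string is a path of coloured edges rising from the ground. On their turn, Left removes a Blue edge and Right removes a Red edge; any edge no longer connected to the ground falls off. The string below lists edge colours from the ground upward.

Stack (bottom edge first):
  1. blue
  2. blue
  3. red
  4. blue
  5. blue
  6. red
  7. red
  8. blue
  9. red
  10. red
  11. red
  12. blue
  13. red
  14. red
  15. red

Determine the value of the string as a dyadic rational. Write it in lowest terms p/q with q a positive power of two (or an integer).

Prefix values for blue blue red blue blue red red blue red red red blue red red red via {L|R} + simplicity:
1 of 15 · b · max L 0 · min R +∞ -> 1
2 of 15 · bb · max L 1 · min R +∞ -> 2
3 of 15 · bbr · max L 1 · min R 2 -> 3/2
4 of 15 · bbrb · max L 3/2 · min R 2 -> 7/4
5 of 15 · bbrbb · max L 7/4 · min R 2 -> 15/8
6 of 15 · bbrbbr · max L 7/4 · min R 15/8 -> 29/16
7 of 15 · bbrbbrr · max L 7/4 · min R 29/16 -> 57/32
8 of 15 · bbrbbrrb · max L 57/32 · min R 29/16 -> 115/64
9 of 15 · bbrbbrrbr · max L 57/32 · min R 115/64 -> 229/128
10 of 15 · bbrbbrrbrr · max L 57/32 · min R 229/128 -> 457/256
11 of 15 · bbrbbrrbrrr · max L 57/32 · min R 457/256 -> 913/512
12 of 15 · bbrbbrrbrrrb · max L 913/512 · min R 457/256 -> 1827/1024
13 of 15 · bbrbbrrbrrrbr · max L 913/512 · min R 1827/1024 -> 3653/2048
14 of 15 · bbrbbrrbrrrbrr · max L 913/512 · min R 3653/2048 -> 7305/4096
15 of 15 · bbrbbrrbrrrbrrr · max L 913/512 · min R 7305/4096 -> 14609/8192

14609/8192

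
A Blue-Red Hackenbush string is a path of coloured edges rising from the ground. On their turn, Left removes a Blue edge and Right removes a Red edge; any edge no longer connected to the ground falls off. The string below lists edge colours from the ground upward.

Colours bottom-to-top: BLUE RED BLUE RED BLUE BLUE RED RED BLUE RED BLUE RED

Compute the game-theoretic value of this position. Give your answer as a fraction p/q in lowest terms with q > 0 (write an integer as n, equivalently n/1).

edge 1 of 12 (BLUE): { 0 | — } -> 1
edge 2 of 12 (RED): { 0 | 1 } -> 1/2
edge 3 of 12 (BLUE): { 0; 1/2 | 1 } -> 3/4
edge 4 of 12 (RED): { 0; 1/2 | 3/4; 1 } -> 5/8
edge 5 of 12 (BLUE): { 0; 1/2; 5/8 | 3/4; 1 } -> 11/16
edge 6 of 12 (BLUE): { 0; 1/2; 5/8; 11/16 | 3/4; 1 } -> 23/32
edge 7 of 12 (RED): { 0; 1/2; 5/8; 11/16 | 23/32; 3/4; 1 } -> 45/64
edge 8 of 12 (RED): { 0; 1/2; 5/8; 11/16 | 45/64; 23/32; 3/4; 1 } -> 89/128
edge 9 of 12 (BLUE): { 0; 1/2; 5/8; 11/16; 89/128 | 45/64; 23/32; 3/4; 1 } -> 179/256
edge 10 of 12 (RED): { 0; 1/2; 5/8; 11/16; 89/128 | 179/256; 45/64; 23/32; 3/4; 1 } -> 357/512
edge 11 of 12 (BLUE): { 0; 1/2; 5/8; 11/16; 89/128; 357/512 | 179/256; 45/64; 23/32; 3/4; 1 } -> 715/1024
edge 12 of 12 (RED): { 0; 1/2; 5/8; 11/16; 89/128; 357/512 | 715/1024; 179/256; 45/64; 23/32; 3/4; 1 } -> 1429/2048

1429/2048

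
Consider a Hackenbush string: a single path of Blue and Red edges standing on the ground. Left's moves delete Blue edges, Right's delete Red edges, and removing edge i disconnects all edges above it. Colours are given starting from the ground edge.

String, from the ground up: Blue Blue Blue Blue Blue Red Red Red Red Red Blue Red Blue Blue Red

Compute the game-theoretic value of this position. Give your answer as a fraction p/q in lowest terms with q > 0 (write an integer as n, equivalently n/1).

step 1: add Blue to get B; options L={ 0 } R={ (no moves) } — 1
step 2: add Blue to get BB; options L={ 0, 1 } R={ (no moves) } — 2
step 3: add Blue to get BBB; options L={ 0, 1, 2 } R={ (no moves) } — 3
step 4: add Blue to get BBBB; options L={ 0, 1, 2, 3 } R={ (no moves) } — 4
step 5: add Blue to get BBBBB; options L={ 0, 1, 2, 3, 4 } R={ (no moves) } — 5
step 6: add Red to get BBBBBR; options L={ 0, 1, 2, 3, 4 } R={ 5 } — 9/2
step 7: add Red to get BBBBBRR; options L={ 0, 1, 2, 3, 4 } R={ 9/2, 5 } — 17/4
step 8: add Red to get BBBBBRRR; options L={ 0, 1, 2, 3, 4 } R={ 17/4, 9/2, 5 } — 33/8
step 9: add Red to get BBBBBRRRR; options L={ 0, 1, 2, 3, 4 } R={ 33/8, 17/4, 9/2, 5 } — 65/16
step 10: add Red to get BBBBBRRRRR; options L={ 0, 1, 2, 3, 4 } R={ 65/16, 33/8, 17/4, 9/2, 5 } — 129/32
step 11: add Blue to get BBBBBRRRRRB; options L={ 0, 1, 2, 3, 4, 129/32 } R={ 65/16, 33/8, 17/4, 9/2, 5 } — 259/64
step 12: add Red to get BBBBBRRRRRBR; options L={ 0, 1, 2, 3, 4, 129/32 } R={ 259/64, 65/16, 33/8, 17/4, 9/2, 5 } — 517/128
step 13: add Blue to get BBBBBRRRRRBRB; options L={ 0, 1, 2, 3, 4, 129/32, 517/128 } R={ 259/64, 65/16, 33/8, 17/4, 9/2, 5 } — 1035/256
step 14: add Blue to get BBBBBRRRRRBRBB; options L={ 0, 1, 2, 3, 4, 129/32, 517/128, 1035/256 } R={ 259/64, 65/16, 33/8, 17/4, 9/2, 5 } — 2071/512
step 15: add Red to get BBBBBRRRRRBRBBR; options L={ 0, 1, 2, 3, 4, 129/32, 517/128, 1035/256 } R={ 2071/512, 259/64, 65/16, 33/8, 17/4, 9/2, 5 } — 4141/1024

4141/1024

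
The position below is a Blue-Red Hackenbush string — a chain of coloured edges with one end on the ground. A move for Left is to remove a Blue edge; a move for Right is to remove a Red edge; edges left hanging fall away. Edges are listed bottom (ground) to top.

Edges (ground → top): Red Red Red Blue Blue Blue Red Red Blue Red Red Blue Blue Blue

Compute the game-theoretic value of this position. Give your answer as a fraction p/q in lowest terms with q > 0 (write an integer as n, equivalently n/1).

-4529/2048

Prefix values for Red Red Red Blue Blue Blue Red Red Blue Red Red Blue Blue Blue via {L|R} + simplicity:
R: Left { none }, Right { 0 } -> simplest -1
RR: Left { none }, Right { -1 0 } -> simplest -2
RRR: Left { none }, Right { -2 -1 0 } -> simplest -3
RRRB: Left { -3 }, Right { -2 -1 0 } -> simplest -5/2
RRRBB: Left { -3 -5/2 }, Right { -2 -1 0 } -> simplest -9/4
RRRBBB: Left { -3 -5/2 -9/4 }, Right { -2 -1 0 } -> simplest -17/8
RRRBBBR: Left { -3 -5/2 -9/4 }, Right { -17/8 -2 -1 0 } -> simplest -35/16
RRRBBBRR: Left { -3 -5/2 -9/4 }, Right { -35/16 -17/8 -2 -1 0 } -> simplest -71/32
RRRBBBRRB: Left { -3 -5/2 -9/4 -71/32 }, Right { -35/16 -17/8 -2 -1 0 } -> simplest -141/64
RRRBBBRRBR: Left { -3 -5/2 -9/4 -71/32 }, Right { -141/64 -35/16 -17/8 -2 -1 0 } -> simplest -283/128
RRRBBBRRBRR: Left { -3 -5/2 -9/4 -71/32 }, Right { -283/128 -141/64 -35/16 -17/8 -2 -1 0 } -> simplest -567/256
RRRBBBRRBRRB: Left { -3 -5/2 -9/4 -71/32 -567/256 }, Right { -283/128 -141/64 -35/16 -17/8 -2 -1 0 } -> simplest -1133/512
RRRBBBRRBRRBB: Left { -3 -5/2 -9/4 -71/32 -567/256 -1133/512 }, Right { -283/128 -141/64 -35/16 -17/8 -2 -1 0 } -> simplest -2265/1024
RRRBBBRRBRRBBB: Left { -3 -5/2 -9/4 -71/32 -567/256 -1133/512 -2265/1024 }, Right { -283/128 -141/64 -35/16 -17/8 -2 -1 0 } -> simplest -4529/2048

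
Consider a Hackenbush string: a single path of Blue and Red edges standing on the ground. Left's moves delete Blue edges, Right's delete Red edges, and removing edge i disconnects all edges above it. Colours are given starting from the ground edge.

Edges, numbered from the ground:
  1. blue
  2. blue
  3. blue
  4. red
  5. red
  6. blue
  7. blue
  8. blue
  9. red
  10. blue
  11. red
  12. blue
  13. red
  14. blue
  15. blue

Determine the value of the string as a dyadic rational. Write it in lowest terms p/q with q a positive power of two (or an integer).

10071/4096

Prefix values for blue blue blue red red blue blue blue red blue red blue red blue blue via {L|R} + simplicity:
edge 1 of 15 (blue): { 0 | — } — 1
edge 2 of 15 (blue): { 0; 1 | — } — 2
edge 3 of 15 (blue): { 0; 1; 2 | — } — 3
edge 4 of 15 (red): { 0; 1; 2 | 3 } — 5/2
edge 5 of 15 (red): { 0; 1; 2 | 5/2; 3 } — 9/4
edge 6 of 15 (blue): { 0; 1; 2; 9/4 | 5/2; 3 } — 19/8
edge 7 of 15 (blue): { 0; 1; 2; 9/4; 19/8 | 5/2; 3 } — 39/16
edge 8 of 15 (blue): { 0; 1; 2; 9/4; 19/8; 39/16 | 5/2; 3 } — 79/32
edge 9 of 15 (red): { 0; 1; 2; 9/4; 19/8; 39/16 | 79/32; 5/2; 3 } — 157/64
edge 10 of 15 (blue): { 0; 1; 2; 9/4; 19/8; 39/16; 157/64 | 79/32; 5/2; 3 } — 315/128
edge 11 of 15 (red): { 0; 1; 2; 9/4; 19/8; 39/16; 157/64 | 315/128; 79/32; 5/2; 3 } — 629/256
edge 12 of 15 (blue): { 0; 1; 2; 9/4; 19/8; 39/16; 157/64; 629/256 | 315/128; 79/32; 5/2; 3 } — 1259/512
edge 13 of 15 (red): { 0; 1; 2; 9/4; 19/8; 39/16; 157/64; 629/256 | 1259/512; 315/128; 79/32; 5/2; 3 } — 2517/1024
edge 14 of 15 (blue): { 0; 1; 2; 9/4; 19/8; 39/16; 157/64; 629/256; 2517/1024 | 1259/512; 315/128; 79/32; 5/2; 3 } — 5035/2048
edge 15 of 15 (blue): { 0; 1; 2; 9/4; 19/8; 39/16; 157/64; 629/256; 2517/1024; 5035/2048 | 1259/512; 315/128; 79/32; 5/2; 3 } — 10071/4096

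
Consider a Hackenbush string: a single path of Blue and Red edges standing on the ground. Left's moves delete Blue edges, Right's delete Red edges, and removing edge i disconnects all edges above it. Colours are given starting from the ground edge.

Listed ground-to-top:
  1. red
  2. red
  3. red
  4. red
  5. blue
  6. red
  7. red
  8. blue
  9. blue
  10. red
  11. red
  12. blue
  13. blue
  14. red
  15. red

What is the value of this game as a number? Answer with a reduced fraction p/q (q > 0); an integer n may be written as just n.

edge 1 of 15 (red): { none | 0 } ⇒ -1
edge 2 of 15 (red): { none | -1 0 } ⇒ -2
edge 3 of 15 (red): { none | -2 -1 0 } ⇒ -3
edge 4 of 15 (red): { none | -3 -2 -1 0 } ⇒ -4
edge 5 of 15 (blue): { -4 | -3 -2 -1 0 } ⇒ -7/2
edge 6 of 15 (red): { -4 | -7/2 -3 -2 -1 0 } ⇒ -15/4
edge 7 of 15 (red): { -4 | -15/4 -7/2 -3 -2 -1 0 } ⇒ -31/8
edge 8 of 15 (blue): { -4 -31/8 | -15/4 -7/2 -3 -2 -1 0 } ⇒ -61/16
edge 9 of 15 (blue): { -4 -31/8 -61/16 | -15/4 -7/2 -3 -2 -1 0 } ⇒ -121/32
edge 10 of 15 (red): { -4 -31/8 -61/16 | -121/32 -15/4 -7/2 -3 -2 -1 0 } ⇒ -243/64
edge 11 of 15 (red): { -4 -31/8 -61/16 | -243/64 -121/32 -15/4 -7/2 -3 -2 -1 0 } ⇒ -487/128
edge 12 of 15 (blue): { -4 -31/8 -61/16 -487/128 | -243/64 -121/32 -15/4 -7/2 -3 -2 -1 0 } ⇒ -973/256
edge 13 of 15 (blue): { -4 -31/8 -61/16 -487/128 -973/256 | -243/64 -121/32 -15/4 -7/2 -3 -2 -1 0 } ⇒ -1945/512
edge 14 of 15 (red): { -4 -31/8 -61/16 -487/128 -973/256 | -1945/512 -243/64 -121/32 -15/4 -7/2 -3 -2 -1 0 } ⇒ -3891/1024
edge 15 of 15 (red): { -4 -31/8 -61/16 -487/128 -973/256 | -3891/1024 -1945/512 -243/64 -121/32 -15/4 -7/2 -3 -2 -1 0 } ⇒ -7783/2048

-7783/2048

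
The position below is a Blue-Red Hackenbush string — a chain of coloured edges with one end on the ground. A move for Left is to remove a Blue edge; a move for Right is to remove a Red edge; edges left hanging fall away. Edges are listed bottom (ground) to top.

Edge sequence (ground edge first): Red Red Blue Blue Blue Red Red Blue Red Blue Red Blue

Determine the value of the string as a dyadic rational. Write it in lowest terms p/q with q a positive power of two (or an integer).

-1237/1024

Recurse on prefixes of the 12-edge string Red Red Blue Blue Blue Red Red Blue Red Blue Red Blue:
g(R) = {  | 0 } — -1
g(RR) = {  | -1,0 } — -2
g(RRB) = { -2 | -1,0 } — -3/2
g(RRBB) = { -2,-3/2 | -1,0 } — -5/4
g(RRBBB) = { -2,-3/2,-5/4 | -1,0 } — -9/8
g(RRBBBR) = { -2,-3/2,-5/4 | -9/8,-1,0 } — -19/16
g(RRBBBRR) = { -2,-3/2,-5/4 | -19/16,-9/8,-1,0 } — -39/32
g(RRBBBRRB) = { -2,-3/2,-5/4,-39/32 | -19/16,-9/8,-1,0 } — -77/64
g(RRBBBRRBR) = { -2,-3/2,-5/4,-39/32 | -77/64,-19/16,-9/8,-1,0 } — -155/128
g(RRBBBRRBRB) = { -2,-3/2,-5/4,-39/32,-155/128 | -77/64,-19/16,-9/8,-1,0 } — -309/256
g(RRBBBRRBRBR) = { -2,-3/2,-5/4,-39/32,-155/128 | -309/256,-77/64,-19/16,-9/8,-1,0 } — -619/512
g(RRBBBRRBRBRB) = { -2,-3/2,-5/4,-39/32,-155/128,-619/512 | -309/256,-77/64,-19/16,-9/8,-1,0 } — -1237/1024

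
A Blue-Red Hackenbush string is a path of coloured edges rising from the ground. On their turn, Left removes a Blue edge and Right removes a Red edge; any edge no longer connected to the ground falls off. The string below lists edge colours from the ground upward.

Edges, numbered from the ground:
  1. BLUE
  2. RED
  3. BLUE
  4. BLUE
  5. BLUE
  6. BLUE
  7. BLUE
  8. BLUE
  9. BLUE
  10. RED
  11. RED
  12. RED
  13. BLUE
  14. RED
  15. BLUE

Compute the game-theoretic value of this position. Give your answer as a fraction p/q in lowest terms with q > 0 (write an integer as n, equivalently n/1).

Recurse on prefixes of the 15-edge string BLUE RED BLUE BLUE BLUE BLUE BLUE BLUE BLUE RED RED RED BLUE RED BLUE:
B: Left { 0 }, Right { none } — simplest 1
BR: Left { 0 }, Right { 1 } — simplest 1/2
BRB: Left { 0; 1/2 }, Right { 1 } — simplest 3/4
BRBB: Left { 0; 1/2; 3/4 }, Right { 1 } — simplest 7/8
BRBBB: Left { 0; 1/2; 3/4; 7/8 }, Right { 1 } — simplest 15/16
BRBBBB: Left { 0; 1/2; 3/4; 7/8; 15/16 }, Right { 1 } — simplest 31/32
BRBBBBB: Left { 0; 1/2; 3/4; 7/8; 15/16; 31/32 }, Right { 1 } — simplest 63/64
BRBBBBBB: Left { 0; 1/2; 3/4; 7/8; 15/16; 31/32; 63/64 }, Right { 1 } — simplest 127/128
BRBBBBBBB: Left { 0; 1/2; 3/4; 7/8; 15/16; 31/32; 63/64; 127/128 }, Right { 1 } — simplest 255/256
BRBBBBBBBR: Left { 0; 1/2; 3/4; 7/8; 15/16; 31/32; 63/64; 127/128 }, Right { 255/256; 1 } — simplest 509/512
BRBBBBBBBRR: Left { 0; 1/2; 3/4; 7/8; 15/16; 31/32; 63/64; 127/128 }, Right { 509/512; 255/256; 1 } — simplest 1017/1024
BRBBBBBBBRRR: Left { 0; 1/2; 3/4; 7/8; 15/16; 31/32; 63/64; 127/128 }, Right { 1017/1024; 509/512; 255/256; 1 } — simplest 2033/2048
BRBBBBBBBRRRB: Left { 0; 1/2; 3/4; 7/8; 15/16; 31/32; 63/64; 127/128; 2033/2048 }, Right { 1017/1024; 509/512; 255/256; 1 } — simplest 4067/4096
BRBBBBBBBRRRBR: Left { 0; 1/2; 3/4; 7/8; 15/16; 31/32; 63/64; 127/128; 2033/2048 }, Right { 4067/4096; 1017/1024; 509/512; 255/256; 1 } — simplest 8133/8192
BRBBBBBBBRRRBRB: Left { 0; 1/2; 3/4; 7/8; 15/16; 31/32; 63/64; 127/128; 2033/2048; 8133/8192 }, Right { 4067/4096; 1017/1024; 509/512; 255/256; 1 } — simplest 16267/16384

16267/16384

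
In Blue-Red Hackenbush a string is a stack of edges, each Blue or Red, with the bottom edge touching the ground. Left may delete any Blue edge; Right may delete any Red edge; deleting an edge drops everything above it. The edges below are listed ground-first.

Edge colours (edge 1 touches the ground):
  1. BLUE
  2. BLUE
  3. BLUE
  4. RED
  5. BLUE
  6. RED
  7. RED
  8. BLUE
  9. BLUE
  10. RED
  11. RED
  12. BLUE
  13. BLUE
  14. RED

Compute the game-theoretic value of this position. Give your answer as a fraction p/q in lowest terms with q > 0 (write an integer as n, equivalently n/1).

val_1 [B]  L=[0]  R=[none]  gives 1
val_2 [BB]  L=[0,1]  R=[none]  gives 2
val_3 [BBB]  L=[0,1,2]  R=[none]  gives 3
val_4 [BBBR]  L=[0,1,2]  R=[3]  gives 5/2
val_5 [BBBRB]  L=[0,1,2,5/2]  R=[3]  gives 11/4
val_6 [BBBRBR]  L=[0,1,2,5/2]  R=[11/4,3]  gives 21/8
val_7 [BBBRBRR]  L=[0,1,2,5/2]  R=[21/8,11/4,3]  gives 41/16
val_8 [BBBRBRRB]  L=[0,1,2,5/2,41/16]  R=[21/8,11/4,3]  gives 83/32
val_9 [BBBRBRRBB]  L=[0,1,2,5/2,41/16,83/32]  R=[21/8,11/4,3]  gives 167/64
val_10 [BBBRBRRBBR]  L=[0,1,2,5/2,41/16,83/32]  R=[167/64,21/8,11/4,3]  gives 333/128
val_11 [BBBRBRRBBRR]  L=[0,1,2,5/2,41/16,83/32]  R=[333/128,167/64,21/8,11/4,3]  gives 665/256
val_12 [BBBRBRRBBRRB]  L=[0,1,2,5/2,41/16,83/32,665/256]  R=[333/128,167/64,21/8,11/4,3]  gives 1331/512
val_13 [BBBRBRRBBRRBB]  L=[0,1,2,5/2,41/16,83/32,665/256,1331/512]  R=[333/128,167/64,21/8,11/4,3]  gives 2663/1024
val_14 [BBBRBRRBBRRBBR]  L=[0,1,2,5/2,41/16,83/32,665/256,1331/512]  R=[2663/1024,333/128,167/64,21/8,11/4,3]  gives 5325/2048

5325/2048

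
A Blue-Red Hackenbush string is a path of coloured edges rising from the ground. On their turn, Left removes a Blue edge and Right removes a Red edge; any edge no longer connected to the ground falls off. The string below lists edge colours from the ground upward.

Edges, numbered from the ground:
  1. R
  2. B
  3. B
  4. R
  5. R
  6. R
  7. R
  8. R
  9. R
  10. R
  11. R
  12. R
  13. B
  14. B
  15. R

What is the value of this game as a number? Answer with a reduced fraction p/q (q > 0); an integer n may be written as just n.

-8179/16384

step 1: add R to get R; options L={ · } R={ 0 } = -1
step 2: add B to get RB; options L={ -1 } R={ 0 } = -1/2
step 3: add B to get RBB; options L={ -1, -1/2 } R={ 0 } = -1/4
step 4: add R to get RBBR; options L={ -1, -1/2 } R={ -1/4, 0 } = -3/8
step 5: add R to get RBBRR; options L={ -1, -1/2 } R={ -3/8, -1/4, 0 } = -7/16
step 6: add R to get RBBRRR; options L={ -1, -1/2 } R={ -7/16, -3/8, -1/4, 0 } = -15/32
step 7: add R to get RBBRRRR; options L={ -1, -1/2 } R={ -15/32, -7/16, -3/8, -1/4, 0 } = -31/64
step 8: add R to get RBBRRRRR; options L={ -1, -1/2 } R={ -31/64, -15/32, -7/16, -3/8, -1/4, 0 } = -63/128
step 9: add R to get RBBRRRRRR; options L={ -1, -1/2 } R={ -63/128, -31/64, -15/32, -7/16, -3/8, -1/4, 0 } = -127/256
step 10: add R to get RBBRRRRRRR; options L={ -1, -1/2 } R={ -127/256, -63/128, -31/64, -15/32, -7/16, -3/8, -1/4, 0 } = -255/512
step 11: add R to get RBBRRRRRRRR; options L={ -1, -1/2 } R={ -255/512, -127/256, -63/128, -31/64, -15/32, -7/16, -3/8, -1/4, 0 } = -511/1024
step 12: add R to get RBBRRRRRRRRR; options L={ -1, -1/2 } R={ -511/1024, -255/512, -127/256, -63/128, -31/64, -15/32, -7/16, -3/8, -1/4, 0 } = -1023/2048
step 13: add B to get RBBRRRRRRRRRB; options L={ -1, -1/2, -1023/2048 } R={ -511/1024, -255/512, -127/256, -63/128, -31/64, -15/32, -7/16, -3/8, -1/4, 0 } = -2045/4096
step 14: add B to get RBBRRRRRRRRRBB; options L={ -1, -1/2, -1023/2048, -2045/4096 } R={ -511/1024, -255/512, -127/256, -63/128, -31/64, -15/32, -7/16, -3/8, -1/4, 0 } = -4089/8192
step 15: add R to get RBBRRRRRRRRRBBR; options L={ -1, -1/2, -1023/2048, -2045/4096 } R={ -4089/8192, -511/1024, -255/512, -127/256, -63/128, -31/64, -15/32, -7/16, -3/8, -1/4, 0 } = -8179/16384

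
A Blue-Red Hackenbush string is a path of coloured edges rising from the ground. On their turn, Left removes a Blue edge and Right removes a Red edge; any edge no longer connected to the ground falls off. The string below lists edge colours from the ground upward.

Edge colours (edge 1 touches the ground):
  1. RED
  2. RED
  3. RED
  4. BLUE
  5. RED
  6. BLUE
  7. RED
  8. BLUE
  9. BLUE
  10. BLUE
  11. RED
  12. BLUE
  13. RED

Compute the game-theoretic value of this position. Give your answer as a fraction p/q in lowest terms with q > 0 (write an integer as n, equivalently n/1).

-2699/1024

Recurse on prefixes of the 13-edge string RED RED RED BLUE RED BLUE RED BLUE BLUE BLUE RED BLUE RED:
edge 1 of 13 (RED): { none | 0 } = -1
edge 2 of 13 (RED): { none | -1, 0 } = -2
edge 3 of 13 (RED): { none | -2, -1, 0 } = -3
edge 4 of 13 (BLUE): { -3 | -2, -1, 0 } = -5/2
edge 5 of 13 (RED): { -3 | -5/2, -2, -1, 0 } = -11/4
edge 6 of 13 (BLUE): { -3, -11/4 | -5/2, -2, -1, 0 } = -21/8
edge 7 of 13 (RED): { -3, -11/4 | -21/8, -5/2, -2, -1, 0 } = -43/16
edge 8 of 13 (BLUE): { -3, -11/4, -43/16 | -21/8, -5/2, -2, -1, 0 } = -85/32
edge 9 of 13 (BLUE): { -3, -11/4, -43/16, -85/32 | -21/8, -5/2, -2, -1, 0 } = -169/64
edge 10 of 13 (BLUE): { -3, -11/4, -43/16, -85/32, -169/64 | -21/8, -5/2, -2, -1, 0 } = -337/128
edge 11 of 13 (RED): { -3, -11/4, -43/16, -85/32, -169/64 | -337/128, -21/8, -5/2, -2, -1, 0 } = -675/256
edge 12 of 13 (BLUE): { -3, -11/4, -43/16, -85/32, -169/64, -675/256 | -337/128, -21/8, -5/2, -2, -1, 0 } = -1349/512
edge 13 of 13 (RED): { -3, -11/4, -43/16, -85/32, -169/64, -675/256 | -1349/512, -337/128, -21/8, -5/2, -2, -1, 0 } = -2699/1024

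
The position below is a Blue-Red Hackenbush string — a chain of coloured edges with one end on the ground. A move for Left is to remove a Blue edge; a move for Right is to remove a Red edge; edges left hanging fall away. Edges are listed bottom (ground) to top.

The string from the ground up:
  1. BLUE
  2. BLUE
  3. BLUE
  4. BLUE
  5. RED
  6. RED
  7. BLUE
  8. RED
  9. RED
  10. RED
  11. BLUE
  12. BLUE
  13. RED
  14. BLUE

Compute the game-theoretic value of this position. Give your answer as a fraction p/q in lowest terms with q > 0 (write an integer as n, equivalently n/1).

B: Left { 0 }, Right { (no moves) } so simplest 1
BB: Left { 0, 1 }, Right { (no moves) } so simplest 2
BBB: Left { 0, 1, 2 }, Right { (no moves) } so simplest 3
BBBB: Left { 0, 1, 2, 3 }, Right { (no moves) } so simplest 4
BBBBR: Left { 0, 1, 2, 3 }, Right { 4 } so simplest 7/2
BBBBRR: Left { 0, 1, 2, 3 }, Right { 7/2, 4 } so simplest 13/4
BBBBRRB: Left { 0, 1, 2, 3, 13/4 }, Right { 7/2, 4 } so simplest 27/8
BBBBRRBR: Left { 0, 1, 2, 3, 13/4 }, Right { 27/8, 7/2, 4 } so simplest 53/16
BBBBRRBRR: Left { 0, 1, 2, 3, 13/4 }, Right { 53/16, 27/8, 7/2, 4 } so simplest 105/32
BBBBRRBRRR: Left { 0, 1, 2, 3, 13/4 }, Right { 105/32, 53/16, 27/8, 7/2, 4 } so simplest 209/64
BBBBRRBRRRB: Left { 0, 1, 2, 3, 13/4, 209/64 }, Right { 105/32, 53/16, 27/8, 7/2, 4 } so simplest 419/128
BBBBRRBRRRBB: Left { 0, 1, 2, 3, 13/4, 209/64, 419/128 }, Right { 105/32, 53/16, 27/8, 7/2, 4 } so simplest 839/256
BBBBRRBRRRBBR: Left { 0, 1, 2, 3, 13/4, 209/64, 419/128 }, Right { 839/256, 105/32, 53/16, 27/8, 7/2, 4 } so simplest 1677/512
BBBBRRBRRRBBRB: Left { 0, 1, 2, 3, 13/4, 209/64, 419/128, 1677/512 }, Right { 839/256, 105/32, 53/16, 27/8, 7/2, 4 } so simplest 3355/1024

3355/1024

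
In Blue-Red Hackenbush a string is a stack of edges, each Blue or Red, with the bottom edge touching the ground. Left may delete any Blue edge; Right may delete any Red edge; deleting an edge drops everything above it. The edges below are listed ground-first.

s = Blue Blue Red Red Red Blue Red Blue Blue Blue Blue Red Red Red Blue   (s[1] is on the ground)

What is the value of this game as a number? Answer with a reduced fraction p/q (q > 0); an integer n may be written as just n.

9699/8192

Prefix values for Blue Blue Red Red Red Blue Red Blue Blue Blue Blue Red Red Red Blue via {L|R} + simplicity:
1 of 15 · B · max L 0 · min R +∞ — 1
2 of 15 · BB · max L 1 · min R +∞ — 2
3 of 15 · BBR · max L 1 · min R 2 — 3/2
4 of 15 · BBRR · max L 1 · min R 3/2 — 5/4
5 of 15 · BBRRR · max L 1 · min R 5/4 — 9/8
6 of 15 · BBRRRB · max L 9/8 · min R 5/4 — 19/16
7 of 15 · BBRRRBR · max L 9/8 · min R 19/16 — 37/32
8 of 15 · BBRRRBRB · max L 37/32 · min R 19/16 — 75/64
9 of 15 · BBRRRBRBB · max L 75/64 · min R 19/16 — 151/128
10 of 15 · BBRRRBRBBB · max L 151/128 · min R 19/16 — 303/256
11 of 15 · BBRRRBRBBBB · max L 303/256 · min R 19/16 — 607/512
12 of 15 · BBRRRBRBBBBR · max L 303/256 · min R 607/512 — 1213/1024
13 of 15 · BBRRRBRBBBBRR · max L 303/256 · min R 1213/1024 — 2425/2048
14 of 15 · BBRRRBRBBBBRRR · max L 303/256 · min R 2425/2048 — 4849/4096
15 of 15 · BBRRRBRBBBBRRRB · max L 4849/4096 · min R 2425/2048 — 9699/8192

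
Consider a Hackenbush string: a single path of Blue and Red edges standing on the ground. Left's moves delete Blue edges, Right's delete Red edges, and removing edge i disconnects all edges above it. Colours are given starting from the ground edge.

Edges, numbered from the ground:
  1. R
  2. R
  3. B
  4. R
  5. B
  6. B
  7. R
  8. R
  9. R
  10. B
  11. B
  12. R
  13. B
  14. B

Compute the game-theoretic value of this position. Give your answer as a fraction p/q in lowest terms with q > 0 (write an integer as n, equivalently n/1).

Recurse on prefixes of the 14-edge string R R B R B B R R R B B R B B:
g_1 [R]  L=[—]  R=[0]  ⇒ -1
g_2 [RR]  L=[—]  R=[-1; 0]  ⇒ -2
g_3 [RRB]  L=[-2]  R=[-1; 0]  ⇒ -3/2
g_4 [RRBR]  L=[-2]  R=[-3/2; -1; 0]  ⇒ -7/4
g_5 [RRBRB]  L=[-2; -7/4]  R=[-3/2; -1; 0]  ⇒ -13/8
g_6 [RRBRBB]  L=[-2; -7/4; -13/8]  R=[-3/2; -1; 0]  ⇒ -25/16
g_7 [RRBRBBR]  L=[-2; -7/4; -13/8]  R=[-25/16; -3/2; -1; 0]  ⇒ -51/32
g_8 [RRBRBBRR]  L=[-2; -7/4; -13/8]  R=[-51/32; -25/16; -3/2; -1; 0]  ⇒ -103/64
g_9 [RRBRBBRRR]  L=[-2; -7/4; -13/8]  R=[-103/64; -51/32; -25/16; -3/2; -1; 0]  ⇒ -207/128
g_10 [RRBRBBRRRB]  L=[-2; -7/4; -13/8; -207/128]  R=[-103/64; -51/32; -25/16; -3/2; -1; 0]  ⇒ -413/256
g_11 [RRBRBBRRRBB]  L=[-2; -7/4; -13/8; -207/128; -413/256]  R=[-103/64; -51/32; -25/16; -3/2; -1; 0]  ⇒ -825/512
g_12 [RRBRBBRRRBBR]  L=[-2; -7/4; -13/8; -207/128; -413/256]  R=[-825/512; -103/64; -51/32; -25/16; -3/2; -1; 0]  ⇒ -1651/1024
g_13 [RRBRBBRRRBBRB]  L=[-2; -7/4; -13/8; -207/128; -413/256; -1651/1024]  R=[-825/512; -103/64; -51/32; -25/16; -3/2; -1; 0]  ⇒ -3301/2048
g_14 [RRBRBBRRRBBRBB]  L=[-2; -7/4; -13/8; -207/128; -413/256; -1651/1024; -3301/2048]  R=[-825/512; -103/64; -51/32; -25/16; -3/2; -1; 0]  ⇒ -6601/4096

-6601/4096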